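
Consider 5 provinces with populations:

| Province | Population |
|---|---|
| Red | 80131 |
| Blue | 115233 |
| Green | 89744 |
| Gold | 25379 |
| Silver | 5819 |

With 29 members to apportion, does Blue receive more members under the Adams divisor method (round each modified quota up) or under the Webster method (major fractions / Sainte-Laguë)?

Adams: Red 7, Blue 10, Green 8, Gold 3, Silver 1.
Webster: Red 7, Blue 11, Green 8, Gold 2, Silver 1.
Blue gets 10 under Adams and 11 under Webster.

Webster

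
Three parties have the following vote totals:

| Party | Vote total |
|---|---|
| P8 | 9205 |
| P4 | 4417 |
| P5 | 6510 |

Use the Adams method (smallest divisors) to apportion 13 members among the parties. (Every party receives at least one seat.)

P8: 6, P4: 3, P5: 4

Standard divisor 20132/13 ≈ 1548.615; standard quotas: P8 5.944, P4 2.852, P5 4.204.
Rounding up gives 6, 3, 5 = 14 seats, so the divisor must be adjusted.
With modified divisor 1700: modified quotas P8 5.415, P4 2.598, P5 3.829.
Rounding up: P8 6, P4 3, P5 4 (total 13).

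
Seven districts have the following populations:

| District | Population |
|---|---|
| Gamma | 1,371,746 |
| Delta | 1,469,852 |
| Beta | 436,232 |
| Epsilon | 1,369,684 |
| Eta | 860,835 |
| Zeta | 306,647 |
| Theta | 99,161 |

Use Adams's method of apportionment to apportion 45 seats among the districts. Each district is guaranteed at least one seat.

Gamma: 10, Delta: 11, Beta: 4, Epsilon: 10, Eta: 6, Zeta: 3, Theta: 1

Standard divisor 5914157/45 ≈ 131425.711; standard quotas: Gamma 10.437, Delta 11.184, Beta 3.319, Epsilon 10.422, Eta 6.550, Zeta 2.333, Theta 0.755.
Rounding up gives 11, 12, 4, 11, 7, 3, 1 = 49 seats, so the divisor must be adjusted.
With modified divisor 144400: modified quotas Gamma 9.500, Delta 10.179, Beta 3.021, Epsilon 9.485, Eta 5.961, Zeta 2.124, Theta 0.687.
Rounding up: Gamma 10, Delta 11, Beta 4, Epsilon 10, Eta 6, Zeta 3, Theta 1 (total 45).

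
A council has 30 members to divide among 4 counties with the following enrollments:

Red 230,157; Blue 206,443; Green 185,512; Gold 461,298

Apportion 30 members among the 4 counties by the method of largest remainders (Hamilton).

Standard divisor: 1083410 ÷ 30 ≈ 36113.667.
Standard quotas: Red 6.3731, Blue 5.7165, Green 5.1369, Gold 12.7735.
Lower quotas: Red 6, Blue 5, Green 5, Gold 12 (sum 28, leaving 2 seats).
Remainders in descending order: Gold 0.7735, Blue 0.7165, Red 0.3731, Green 0.1369.
The surplus seats go to Gold, Blue.

Red=6, Blue=6, Green=5, Gold=13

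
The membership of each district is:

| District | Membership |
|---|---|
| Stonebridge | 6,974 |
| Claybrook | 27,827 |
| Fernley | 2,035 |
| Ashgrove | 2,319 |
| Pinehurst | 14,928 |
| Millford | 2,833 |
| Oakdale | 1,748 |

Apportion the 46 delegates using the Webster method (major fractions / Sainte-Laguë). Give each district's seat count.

Standard divisor 58664/46 ≈ 1275.304; standard quotas: Stonebridge 5.468, Claybrook 21.820, Fernley 1.596, Ashgrove 1.818, Pinehurst 11.705, Millford 2.221, Oakdale 1.371.
Rounding to the nearest integer gives Stonebridge 5, Claybrook 22, Fernley 2, Ashgrove 2, Pinehurst 12, Millford 2, Oakdale 1 — total 46, matching the house size, so no adjustment is needed.

Stonebridge=5, Claybrook=22, Fernley=2, Ashgrove=2, Pinehurst=12, Millford=2, Oakdale=1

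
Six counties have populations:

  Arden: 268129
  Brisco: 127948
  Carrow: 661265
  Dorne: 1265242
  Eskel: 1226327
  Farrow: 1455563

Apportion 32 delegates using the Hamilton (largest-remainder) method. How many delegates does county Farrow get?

Total 5004474; standard divisor 5004474/32 ≈ 156389.812.
Standard quotas: Arden 1.7145, Brisco 0.8181, Carrow 4.2283, Dorne 8.0903, Eskel 7.8415, Farrow 9.3073.
Lower quotas: Arden 1, Brisco 0, Carrow 4, Dorne 8, Eskel 7, Farrow 9 (sum 29, leaving 3 seats).
Remainders in descending order: Eskel 0.8415, Brisco 0.8181, Arden 0.7145, Farrow 0.3073, Carrow 0.2283, Dorne 0.0903.
The surplus seats go to Eskel, Brisco, Arden.
Farrow receives 9.

9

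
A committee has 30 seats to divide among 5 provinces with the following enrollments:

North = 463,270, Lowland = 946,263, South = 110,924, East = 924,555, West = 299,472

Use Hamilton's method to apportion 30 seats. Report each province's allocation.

Total 2744484; standard divisor 2744484/30 ≈ 91482.8.
Standard quotas: North 5.0640, Lowland 10.3436, South 1.2125, East 10.1063, West 3.2735.
Lower quotas: North 5, Lowland 10, South 1, East 10, West 3 (sum 29, leaving 1 seat).
Remainders in descending order: Lowland 0.3436, West 0.2735, South 0.2125, East 0.1063, North 0.0640.
The surplus seat goes to Lowland.

North=5; Lowland=11; South=1; East=10; West=3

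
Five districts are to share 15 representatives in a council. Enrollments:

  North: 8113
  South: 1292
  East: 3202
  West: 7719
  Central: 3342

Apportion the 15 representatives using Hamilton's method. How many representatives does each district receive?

The standard divisor is 23668/15 ≈ 1577.867.
Standard quotas: North 5.1418, South 0.8188, East 2.0293, West 4.8920, Central 2.1180.
Lower quotas: North 5, South 0, East 2, West 4, Central 2 (sum 13, leaving 2 seats).
Remainders in descending order: West 0.8920, South 0.8188, North 0.1418, Central 0.1180, East 0.0293.
The surplus seats go to West, South.

North 5, South 1, East 2, West 5, Central 2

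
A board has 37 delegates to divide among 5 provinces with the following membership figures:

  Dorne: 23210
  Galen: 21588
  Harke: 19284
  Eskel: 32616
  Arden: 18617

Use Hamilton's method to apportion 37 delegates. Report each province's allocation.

The standard divisor is 115315/37 ≈ 3116.622.
Standard quotas: Dorne 7.4472, Galen 6.9267, Harke 6.1875, Eskel 10.4652, Arden 5.9735.
Lower quotas: Dorne 7, Galen 6, Harke 6, Eskel 10, Arden 5 (sum 34, leaving 3 seats).
Remainders in descending order: Arden 0.9735, Galen 0.9267, Eskel 0.4652, Dorne 0.4472, Harke 0.1875.
Largest remainders: Arden, Galen, Eskel receive the extra seats.

Dorne 7, Galen 7, Harke 6, Eskel 11, Arden 6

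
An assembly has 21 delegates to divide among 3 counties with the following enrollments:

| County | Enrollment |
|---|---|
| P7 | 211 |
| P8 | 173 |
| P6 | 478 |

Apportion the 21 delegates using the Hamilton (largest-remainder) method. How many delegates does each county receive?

P7 5; P8 4; P6 12

Standard divisor: 862 ÷ 21 ≈ 41.048.
Standard quotas: P7 5.140, P8 4.215, P6 11.645.
Lower quotas: P7 5, P8 4, P6 11 (sum 20, leaving 1 seat).
Remainders in descending order: P6 0.645, P8 0.215, P7 0.140.
Largest remainder: P6 receives the extra seat.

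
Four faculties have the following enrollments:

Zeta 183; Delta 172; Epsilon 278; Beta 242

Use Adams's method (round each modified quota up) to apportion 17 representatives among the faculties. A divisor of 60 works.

With modified divisor 60: modified quotas Zeta 3.050, Delta 2.867, Epsilon 4.633, Beta 4.033.
Rounding up: Zeta 4, Delta 3, Epsilon 5, Beta 5 (total 17).

Zeta 4, Delta 3, Epsilon 5, Beta 5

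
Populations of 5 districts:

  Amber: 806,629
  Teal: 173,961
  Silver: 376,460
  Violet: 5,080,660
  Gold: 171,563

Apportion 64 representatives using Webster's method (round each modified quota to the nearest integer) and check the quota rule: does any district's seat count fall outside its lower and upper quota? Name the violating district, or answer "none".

Standard quotas: Amber 7.811, Teal 1.685, Silver 3.645, Violet 49.198, Gold 1.661.
Webster allocation: Amber 8, Teal 2, Silver 4, Violet 48, Gold 2.
Violet has quota 49.198 (lower 49, upper 50) but receives 48 — outside the quota interval.

Violet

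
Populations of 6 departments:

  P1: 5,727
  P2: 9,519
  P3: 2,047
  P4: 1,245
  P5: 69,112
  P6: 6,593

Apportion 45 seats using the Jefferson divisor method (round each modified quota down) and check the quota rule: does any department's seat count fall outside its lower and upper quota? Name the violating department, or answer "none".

P5

Standard quotas: P1 2.735, P2 4.545, P3 0.977, P4 0.594, P5 33.000, P6 3.148.
Jefferson allocation: P1 2, P2 4, P3 1, P4 0, P5 35, P6 3.
P5 has quota 33.000 (lower 33, upper 34) but receives 35 — outside the quota interval.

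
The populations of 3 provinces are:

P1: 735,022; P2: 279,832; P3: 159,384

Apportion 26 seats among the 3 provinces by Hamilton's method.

P1 16; P2 6; P3 4

Total 1174238; standard divisor 1174238/26 = 45163.
Standard quotas: P1 16.2749, P2 6.1960, P3 3.5291.
Lower quotas: P1 16, P2 6, P3 3 (sum 25, leaving 1 seat).
Remainders in descending order: P3 0.5291, P1 0.2749, P2 0.1960.
Largest remainder: P3 receives the extra seat.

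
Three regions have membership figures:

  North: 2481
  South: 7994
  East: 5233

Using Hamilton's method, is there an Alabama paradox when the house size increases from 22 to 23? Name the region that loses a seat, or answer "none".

North

At 22 seats: North 4, South 11, East 7.
At 23 seats: North 3, South 12, East 8.
North drops from 4 to 3.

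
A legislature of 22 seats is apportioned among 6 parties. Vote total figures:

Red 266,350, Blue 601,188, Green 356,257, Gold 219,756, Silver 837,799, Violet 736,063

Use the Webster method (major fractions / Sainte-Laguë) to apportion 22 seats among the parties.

Red=2; Blue=4; Green=3; Gold=2; Silver=6; Violet=5

Standard divisor 3017413/22 ≈ 137155.136; standard quotas: Red 1.942, Blue 4.383, Green 2.597, Gold 1.602, Silver 6.108, Violet 5.367.
Rounding to the nearest integer gives Red 2, Blue 4, Green 3, Gold 2, Silver 6, Violet 5 — total 22, matching the house size, so no adjustment is needed.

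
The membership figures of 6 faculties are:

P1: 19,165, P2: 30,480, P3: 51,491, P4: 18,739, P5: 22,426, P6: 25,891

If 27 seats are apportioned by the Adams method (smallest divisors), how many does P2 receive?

5

Standard divisor 168192/27 ≈ 6229.333; standard quotas: P1 3.077, P2 4.893, P3 8.266, P4 3.008, P5 3.600, P6 4.156.
Rounding up gives 4, 5, 9, 4, 4, 5 = 31 seats, so the divisor must be adjusted.
With modified divisor 6900: modified quotas P1 2.778, P2 4.417, P3 7.462, P4 2.716, P5 3.250, P6 3.752.
Rounding up: P1 3, P2 5, P3 8, P4 3, P5 4, P6 4 (total 27).
P2 receives 5.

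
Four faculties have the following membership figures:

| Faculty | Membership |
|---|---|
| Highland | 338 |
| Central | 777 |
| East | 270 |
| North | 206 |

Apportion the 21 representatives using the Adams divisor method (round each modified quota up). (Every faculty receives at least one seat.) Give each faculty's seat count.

Highland=4, Central=10, East=4, North=3

Standard divisor 1591/21 ≈ 75.762; standard quotas: Highland 4.461, Central 10.256, East 3.564, North 2.719.
Rounding up gives 5, 11, 4, 3 = 23 seats, so the divisor must be adjusted.
With modified divisor 85: modified quotas Highland 3.976, Central 9.141, East 3.176, North 2.424.
Rounding up: Highland 4, Central 10, East 4, North 3 (total 21).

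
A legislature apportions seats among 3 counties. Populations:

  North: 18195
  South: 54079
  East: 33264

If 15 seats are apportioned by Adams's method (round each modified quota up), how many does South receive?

Standard divisor 105538/15 ≈ 7035.867; standard quotas: North 2.586, South 7.686, East 4.728.
Rounding up gives 3, 8, 5 = 16 seats, so the divisor must be adjusted.
With modified divisor 8000: modified quotas North 2.274, South 6.760, East 4.158.
Rounding up: North 3, South 7, East 5 (total 15).
South receives 7.

7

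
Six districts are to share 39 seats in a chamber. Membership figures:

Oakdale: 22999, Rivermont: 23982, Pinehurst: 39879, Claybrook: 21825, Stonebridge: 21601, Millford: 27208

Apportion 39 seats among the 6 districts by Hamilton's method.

Oakdale 6, Rivermont 6, Pinehurst 10, Claybrook 5, Stonebridge 5, Millford 7

Total 157494; standard divisor 157494/39 ≈ 4038.308.
Standard quotas: Oakdale 5.6952, Rivermont 5.9386, Pinehurst 9.8752, Claybrook 5.4045, Stonebridge 5.3490, Millford 6.7375.
Lower quotas: Oakdale 5, Rivermont 5, Pinehurst 9, Claybrook 5, Stonebridge 5, Millford 6 (sum 35, leaving 4 seats).
Remainders in descending order: Rivermont 0.9386, Pinehurst 0.8752, Millford 0.7375, Oakdale 0.6952, Claybrook 0.4045, Stonebridge 0.3490.
The surplus seats go to Rivermont, Pinehurst, Millford, Oakdale.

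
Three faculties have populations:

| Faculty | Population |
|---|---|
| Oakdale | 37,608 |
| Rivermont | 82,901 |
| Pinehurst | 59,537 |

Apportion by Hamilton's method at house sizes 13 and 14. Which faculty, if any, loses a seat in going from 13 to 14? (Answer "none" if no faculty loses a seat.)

none

At 13 seats: Oakdale 3, Rivermont 6, Pinehurst 4.
At 14 seats: Oakdale 3, Rivermont 6, Pinehurst 5.
No faculty's allocation decreased.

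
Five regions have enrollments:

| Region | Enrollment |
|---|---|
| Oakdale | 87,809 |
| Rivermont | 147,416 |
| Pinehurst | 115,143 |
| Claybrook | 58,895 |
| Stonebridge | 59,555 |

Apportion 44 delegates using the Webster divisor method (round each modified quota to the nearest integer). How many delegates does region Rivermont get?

Standard divisor 468818/44 ≈ 10654.955; standard quotas: Oakdale 8.241, Rivermont 13.835, Pinehurst 10.807, Claybrook 5.527, Stonebridge 5.589.
Rounding to the nearest integer gives 8, 14, 11, 6, 6 = 45 seats, so the divisor must be adjusted.
With modified divisor 10770: modified quotas Oakdale 8.153, Rivermont 13.688, Pinehurst 10.691, Claybrook 5.468, Stonebridge 5.530.
Rounding to the nearest integer: Oakdale 8, Rivermont 14, Pinehurst 11, Claybrook 5, Stonebridge 6 (total 44).
Rivermont receives 14.

14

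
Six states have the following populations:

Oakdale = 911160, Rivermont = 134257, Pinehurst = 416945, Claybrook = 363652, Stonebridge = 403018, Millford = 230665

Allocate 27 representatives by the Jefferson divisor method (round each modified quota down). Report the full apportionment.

Standard divisor 2459697/27 ≈ 91099.889; standard quotas: Oakdale 10.002, Rivermont 1.474, Pinehurst 4.577, Claybrook 3.992, Stonebridge 4.424, Millford 2.532.
Rounding down gives 10, 1, 4, 3, 4, 2 = 24 seats, so the divisor must be adjusted.
With modified divisor 81700: modified quotas Oakdale 11.153, Rivermont 1.643, Pinehurst 5.103, Claybrook 4.451, Stonebridge 4.933, Millford 2.823.
Rounding down: Oakdale 11, Rivermont 1, Pinehurst 5, Claybrook 4, Stonebridge 4, Millford 2 (total 27).

Oakdale: 11, Rivermont: 1, Pinehurst: 5, Claybrook: 4, Stonebridge: 4, Millford: 2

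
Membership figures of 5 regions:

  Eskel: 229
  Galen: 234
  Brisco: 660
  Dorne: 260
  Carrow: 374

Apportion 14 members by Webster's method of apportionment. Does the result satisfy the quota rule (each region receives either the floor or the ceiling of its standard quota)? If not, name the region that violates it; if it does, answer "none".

Standard quotas: Eskel 1.825, Galen 1.865, Brisco 5.259, Dorne 2.072, Carrow 2.980.
Webster allocation: Eskel 2, Galen 2, Brisco 5, Dorne 2, Carrow 3.
Every allocation lies between the lower and upper quota.

none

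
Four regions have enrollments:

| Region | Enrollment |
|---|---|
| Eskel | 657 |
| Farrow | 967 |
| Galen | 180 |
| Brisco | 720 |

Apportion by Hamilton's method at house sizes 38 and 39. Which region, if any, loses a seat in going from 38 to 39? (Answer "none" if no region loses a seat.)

none

At 38 seats: Eskel 10, Farrow 14, Galen 3, Brisco 11.
At 39 seats: Eskel 10, Farrow 15, Galen 3, Brisco 11.
No region's allocation decreased.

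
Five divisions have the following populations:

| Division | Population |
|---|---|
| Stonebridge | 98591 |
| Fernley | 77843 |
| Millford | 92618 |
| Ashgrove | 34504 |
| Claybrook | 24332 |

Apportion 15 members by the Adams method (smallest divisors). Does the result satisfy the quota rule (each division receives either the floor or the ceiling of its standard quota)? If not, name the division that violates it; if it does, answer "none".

Standard quotas: Stonebridge 4.510, Fernley 3.561, Millford 4.237, Ashgrove 1.578, Claybrook 1.113.
Adams allocation: Stonebridge 4, Fernley 4, Millford 4, Ashgrove 2, Claybrook 1.
Every allocation lies between the lower and upper quota.

none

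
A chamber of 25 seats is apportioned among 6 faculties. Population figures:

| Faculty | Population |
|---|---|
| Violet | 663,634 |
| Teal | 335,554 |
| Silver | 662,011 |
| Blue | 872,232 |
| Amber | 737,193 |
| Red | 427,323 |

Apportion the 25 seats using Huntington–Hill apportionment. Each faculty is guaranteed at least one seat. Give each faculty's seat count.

With divisor 148212: modified quotas Violet 4.478, Teal 2.264, Silver 4.467, Blue 5.885, Amber 4.974, Red 2.883.
Geometric-mean thresholds: Violet √(4·5)=4.472, Teal √(2·3)=2.449, Silver √(4·5)=4.472, Blue √(5·6)=5.477, Amber √(4·5)=4.472, Red √(2·3)=2.449.
Each quota rounded against its threshold gives Violet 5, Teal 2, Silver 4, Blue 6, Amber 5, Red 3 (total 25).

Violet 5, Teal 2, Silver 4, Blue 6, Amber 5, Red 3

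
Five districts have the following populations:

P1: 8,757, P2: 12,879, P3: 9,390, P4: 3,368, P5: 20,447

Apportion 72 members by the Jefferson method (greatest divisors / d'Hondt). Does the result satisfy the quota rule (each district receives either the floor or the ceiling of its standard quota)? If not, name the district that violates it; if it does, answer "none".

Standard quotas: P1 11.497, P2 16.909, P3 12.328, P4 4.422, P5 26.845.
Jefferson allocation: P1 11, P2 17, P3 12, P4 4, P5 28.
P5 has quota 26.845 (lower 26, upper 27) but receives 28 — outside the quota interval.

P5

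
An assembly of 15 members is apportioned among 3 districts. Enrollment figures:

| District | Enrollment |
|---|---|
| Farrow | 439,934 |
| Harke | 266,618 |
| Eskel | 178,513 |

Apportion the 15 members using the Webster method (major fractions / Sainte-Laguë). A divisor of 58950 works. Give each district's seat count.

Farrow 7, Harke 5, Eskel 3

With modified divisor 58950: modified quotas Farrow 7.463, Harke 4.523, Eskel 3.028.
Rounding to the nearest integer: Farrow 7, Harke 5, Eskel 3 (total 15).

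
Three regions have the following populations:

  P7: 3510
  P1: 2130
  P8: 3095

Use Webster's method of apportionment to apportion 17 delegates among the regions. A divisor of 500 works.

P7 7; P1 4; P8 6

With modified divisor 500: modified quotas P7 7.020, P1 4.260, P8 6.190.
Rounding to the nearest integer: P7 7, P1 4, P8 6 (total 17).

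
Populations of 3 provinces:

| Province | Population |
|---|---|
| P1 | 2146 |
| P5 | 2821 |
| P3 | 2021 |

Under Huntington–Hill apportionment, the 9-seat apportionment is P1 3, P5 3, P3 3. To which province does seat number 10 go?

Priority for the next seat is population ÷ (√(s·(s+1))).
Priorities: P1 619.497, P5 814.353, P3 583.412.
Highest priority: P5.

P5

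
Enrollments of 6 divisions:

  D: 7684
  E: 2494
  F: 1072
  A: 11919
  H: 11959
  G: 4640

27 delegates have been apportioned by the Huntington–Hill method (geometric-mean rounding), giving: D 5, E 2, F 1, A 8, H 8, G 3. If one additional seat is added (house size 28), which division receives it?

H

Priority for the next seat is population ÷ (√(s·(s+1))).
Priorities: D 1402.900, E 1018.171, F 758.018, A 1404.668, H 1409.382, G 1339.453.
Highest priority: H.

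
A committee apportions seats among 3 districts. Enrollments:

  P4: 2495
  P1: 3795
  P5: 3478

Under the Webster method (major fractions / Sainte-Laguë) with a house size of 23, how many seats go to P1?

Standard divisor 9768/23 ≈ 424.696; standard quotas: P4 5.875, P1 8.936, P5 8.189.
Rounding to the nearest integer gives P4 6, P1 9, P5 8 — total 23, matching the house size, so no adjustment is needed.
P1 receives 9.

9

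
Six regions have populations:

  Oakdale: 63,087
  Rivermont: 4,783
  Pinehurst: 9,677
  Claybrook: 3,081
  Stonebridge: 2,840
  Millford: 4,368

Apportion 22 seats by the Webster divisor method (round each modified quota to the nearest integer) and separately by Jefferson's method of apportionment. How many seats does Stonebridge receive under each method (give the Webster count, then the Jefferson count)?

1 and 0

Webster: Oakdale 16, Rivermont 1, Pinehurst 2, Claybrook 1, Stonebridge 1, Millford 1.
Jefferson: Oakdale 18, Rivermont 1, Pinehurst 2, Claybrook 0, Stonebridge 0, Millford 1.
Stonebridge gets 1 under Webster and 0 under Jefferson.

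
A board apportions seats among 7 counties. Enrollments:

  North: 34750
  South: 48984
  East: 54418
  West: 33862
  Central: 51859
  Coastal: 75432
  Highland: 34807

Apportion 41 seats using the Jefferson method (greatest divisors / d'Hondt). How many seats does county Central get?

6

Standard divisor 334112/41 ≈ 8149.073; standard quotas: North 4.264, South 6.011, East 6.678, West 4.155, Central 6.364, Coastal 9.257, Highland 4.271.
Rounding down gives 4, 6, 6, 4, 6, 9, 4 = 39 seats, so the divisor must be adjusted.
With modified divisor 7500: modified quotas North 4.633, South 6.531, East 7.256, West 4.515, Central 6.915, Coastal 10.058, Highland 4.641.
Rounding down: North 4, South 6, East 7, West 4, Central 6, Coastal 10, Highland 4 (total 41).
Central receives 6.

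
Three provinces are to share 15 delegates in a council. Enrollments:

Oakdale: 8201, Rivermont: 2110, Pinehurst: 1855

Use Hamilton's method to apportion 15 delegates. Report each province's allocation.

The standard divisor is 12166/15 ≈ 811.067.
Standard quotas: Oakdale 10.1114, Rivermont 2.6015, Pinehurst 2.2871.
Lower quotas: Oakdale 10, Rivermont 2, Pinehurst 2 (sum 14, leaving 1 seat).
Remainders in descending order: Rivermont 0.6015, Pinehurst 0.2871, Oakdale 0.1114.
Largest remainder: Rivermont receives the extra seat.

Oakdale 10, Rivermont 3, Pinehurst 2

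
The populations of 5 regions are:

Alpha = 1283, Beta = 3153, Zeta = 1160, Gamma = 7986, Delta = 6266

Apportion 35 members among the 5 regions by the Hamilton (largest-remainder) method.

The standard divisor is 19848/35 ≈ 567.086.
Standard quotas: Alpha 2.2624, Beta 5.5600, Zeta 2.0455, Gamma 14.0825, Delta 11.0495.
Lower quotas: Alpha 2, Beta 5, Zeta 2, Gamma 14, Delta 11 (sum 34, leaving 1 seat).
Remainders in descending order: Beta 0.5600, Alpha 0.2624, Gamma 0.0825, Delta 0.0495, Zeta 0.0455.
Largest remainder: Beta receives the extra seat.

Alpha 2, Beta 6, Zeta 2, Gamma 14, Delta 11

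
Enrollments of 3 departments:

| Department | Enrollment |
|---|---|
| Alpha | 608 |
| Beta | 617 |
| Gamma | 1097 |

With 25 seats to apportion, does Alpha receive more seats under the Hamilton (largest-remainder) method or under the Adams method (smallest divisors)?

Hamilton: Alpha 6, Beta 7, Gamma 12.
Adams: Alpha 7, Beta 7, Gamma 11.
Alpha gets 6 under Hamilton and 7 under Adams.

Adams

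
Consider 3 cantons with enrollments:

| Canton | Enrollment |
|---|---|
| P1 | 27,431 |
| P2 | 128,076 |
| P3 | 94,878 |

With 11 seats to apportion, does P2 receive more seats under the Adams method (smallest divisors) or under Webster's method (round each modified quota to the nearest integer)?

Webster

Adams: P1 2, P2 5, P3 4.
Webster: P1 1, P2 6, P3 4.
P2 gets 5 under Adams and 6 under Webster.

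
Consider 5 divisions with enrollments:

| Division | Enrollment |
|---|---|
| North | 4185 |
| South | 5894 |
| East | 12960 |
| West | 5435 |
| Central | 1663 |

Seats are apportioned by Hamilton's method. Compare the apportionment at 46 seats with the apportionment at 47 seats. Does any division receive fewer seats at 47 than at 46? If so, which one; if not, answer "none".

none

At 46 seats: North 6, South 9, East 20, West 8, Central 3.
At 47 seats: North 7, South 9, East 20, West 8, Central 3.
No division's allocation decreased.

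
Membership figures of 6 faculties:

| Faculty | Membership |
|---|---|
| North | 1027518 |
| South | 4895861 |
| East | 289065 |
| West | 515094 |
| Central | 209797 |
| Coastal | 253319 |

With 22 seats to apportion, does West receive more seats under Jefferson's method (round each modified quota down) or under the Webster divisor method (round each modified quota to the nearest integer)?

Jefferson: North 3, South 17, East 1, West 1, Central 0, Coastal 0.
Webster: North 3, South 14, East 1, West 2, Central 1, Coastal 1.
West gets 1 under Jefferson and 2 under Webster.

Webster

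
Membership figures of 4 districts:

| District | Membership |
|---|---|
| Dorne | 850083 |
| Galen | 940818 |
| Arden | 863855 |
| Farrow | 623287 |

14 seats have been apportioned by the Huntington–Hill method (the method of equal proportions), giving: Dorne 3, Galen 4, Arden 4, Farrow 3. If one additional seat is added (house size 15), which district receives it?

Priority for the next seat is population ÷ (√(s·(s+1))).
Priorities: Dorne 245397.824, Galen 210373.300, Arden 193163.850, Farrow 179927.459.
Highest priority: Dorne.

Dorne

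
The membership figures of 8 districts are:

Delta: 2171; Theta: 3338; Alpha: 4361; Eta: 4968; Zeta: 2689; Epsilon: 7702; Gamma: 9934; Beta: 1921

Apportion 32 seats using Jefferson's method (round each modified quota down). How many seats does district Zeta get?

2

Standard divisor 37084/32 ≈ 1158.875; standard quotas: Delta 1.873, Theta 2.880, Alpha 3.763, Eta 4.287, Zeta 2.320, Epsilon 6.646, Gamma 8.572, Beta 1.658.
Rounding down gives 1, 2, 3, 4, 2, 6, 8, 1 = 27 seats, so the divisor must be adjusted.
With modified divisor 1000: modified quotas Delta 2.171, Theta 3.338, Alpha 4.361, Eta 4.968, Zeta 2.689, Epsilon 7.702, Gamma 9.934, Beta 1.921.
Rounding down: Delta 2, Theta 3, Alpha 4, Eta 4, Zeta 2, Epsilon 7, Gamma 9, Beta 1 (total 32).
Zeta receives 2.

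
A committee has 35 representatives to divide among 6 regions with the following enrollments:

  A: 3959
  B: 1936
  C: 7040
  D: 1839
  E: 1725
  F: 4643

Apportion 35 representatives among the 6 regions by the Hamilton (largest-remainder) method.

A 6, B 3, C 12, D 3, E 3, F 8

The standard divisor is 21142/35 ≈ 604.057.
Standard quotas: A 6.5540, B 3.2050, C 11.6545, D 3.0444, E 2.8557, F 7.6864.
Lower quotas: A 6, B 3, C 11, D 3, E 2, F 7 (sum 32, leaving 3 seats).
Remainders in descending order: E 0.8557, F 0.6864, C 0.6545, A 0.5540, B 0.2050, D 0.0444.
Largest remainders: E, F, C receive the extra seats.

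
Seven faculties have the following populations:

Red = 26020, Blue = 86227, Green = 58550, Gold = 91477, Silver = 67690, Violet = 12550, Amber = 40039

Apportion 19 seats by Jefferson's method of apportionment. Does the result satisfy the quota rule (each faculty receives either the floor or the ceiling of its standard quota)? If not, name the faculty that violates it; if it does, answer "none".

Standard quotas: Red 1.292, Blue 4.283, Green 2.908, Gold 4.543, Silver 3.362, Violet 0.623, Amber 1.989.
Jefferson allocation: Red 1, Blue 5, Green 3, Gold 5, Silver 3, Violet 0, Amber 2.
Every allocation lies between the lower and upper quota.

none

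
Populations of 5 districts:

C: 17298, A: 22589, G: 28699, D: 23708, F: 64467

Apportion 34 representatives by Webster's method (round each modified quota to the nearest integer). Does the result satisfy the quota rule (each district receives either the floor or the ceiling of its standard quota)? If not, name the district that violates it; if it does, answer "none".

Standard quotas: C 3.752, A 4.899, G 6.225, D 5.142, F 13.982.
Webster allocation: C 4, A 5, G 6, D 5, F 14.
Every allocation lies between the lower and upper quota.

none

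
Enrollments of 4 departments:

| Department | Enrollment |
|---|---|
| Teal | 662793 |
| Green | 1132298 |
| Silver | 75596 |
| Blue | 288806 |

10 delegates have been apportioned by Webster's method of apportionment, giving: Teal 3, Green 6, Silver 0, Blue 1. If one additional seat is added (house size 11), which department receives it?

Blue

Priority for the next seat is population ÷ (current seats + 0.5).
Priorities: Teal 189369.429, Green 174199.692, Silver 151192.000, Blue 192537.333.
Highest priority: Blue.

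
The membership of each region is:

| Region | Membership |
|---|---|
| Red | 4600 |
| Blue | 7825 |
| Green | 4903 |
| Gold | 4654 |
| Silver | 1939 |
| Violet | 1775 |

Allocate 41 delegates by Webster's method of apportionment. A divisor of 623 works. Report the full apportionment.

Red=7; Blue=13; Green=8; Gold=7; Silver=3; Violet=3

With modified divisor 623: modified quotas Red 7.384, Blue 12.560, Green 7.870, Gold 7.470, Silver 3.112, Violet 2.849.
Rounding to the nearest integer: Red 7, Blue 13, Green 8, Gold 7, Silver 3, Violet 3 (total 41).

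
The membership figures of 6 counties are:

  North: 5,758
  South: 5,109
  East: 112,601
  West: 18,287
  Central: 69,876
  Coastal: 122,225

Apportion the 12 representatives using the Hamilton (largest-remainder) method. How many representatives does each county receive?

North: 0; South: 0; East: 4; West: 1; Central: 3; Coastal: 4

The standard divisor is 333856/12 ≈ 27821.333.
Standard quotas: North 0.2070, South 0.1836, East 4.0473, West 0.6573, Central 2.5116, Coastal 4.3932.
Lower quotas: North 0, South 0, East 4, West 0, Central 2, Coastal 4 (sum 10, leaving 2 seats).
Remainders in descending order: West 0.6573, Central 0.5116, Coastal 0.3932, North 0.2070, South 0.1836, East 0.0473.
The surplus seats go to West, Central.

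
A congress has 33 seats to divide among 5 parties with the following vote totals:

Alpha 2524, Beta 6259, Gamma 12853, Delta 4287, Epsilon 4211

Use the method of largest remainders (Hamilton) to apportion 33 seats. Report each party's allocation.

Alpha 3, Beta 7, Gamma 14, Delta 5, Epsilon 4

Standard divisor: 30134 ÷ 33 ≈ 913.152.
Standard quotas: Alpha 2.7641, Beta 6.8543, Gamma 14.0754, Delta 4.6947, Epsilon 4.6115.
Lower quotas: Alpha 2, Beta 6, Gamma 14, Delta 4, Epsilon 4 (sum 30, leaving 3 seats).
Remainders in descending order: Beta 0.8543, Alpha 0.7641, Delta 0.6947, Epsilon 0.6115, Gamma 0.0754.
Largest remainders: Beta, Alpha, Delta receive the extra seats.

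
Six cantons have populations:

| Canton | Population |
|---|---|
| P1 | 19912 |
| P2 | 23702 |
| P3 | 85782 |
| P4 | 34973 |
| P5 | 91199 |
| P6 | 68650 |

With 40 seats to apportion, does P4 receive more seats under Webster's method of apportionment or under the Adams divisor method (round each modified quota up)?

Adams

Webster: P1 2, P2 3, P3 11, P4 4, P5 11, P6 9.
Adams: P1 3, P2 3, P3 10, P4 5, P5 11, P6 8.
P4 gets 4 under Webster and 5 under Adams.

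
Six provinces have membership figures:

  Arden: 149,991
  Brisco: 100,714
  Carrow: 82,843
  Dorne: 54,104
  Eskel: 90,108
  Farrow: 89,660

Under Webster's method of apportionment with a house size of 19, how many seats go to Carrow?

3

Standard divisor 567420/19 ≈ 29864.211; standard quotas: Arden 5.022, Brisco 3.372, Carrow 2.774, Dorne 1.812, Eskel 3.017, Farrow 3.002.
Rounding to the nearest integer gives Arden 5, Brisco 3, Carrow 3, Dorne 2, Eskel 3, Farrow 3 — total 19, matching the house size, so no adjustment is needed.
Carrow receives 3.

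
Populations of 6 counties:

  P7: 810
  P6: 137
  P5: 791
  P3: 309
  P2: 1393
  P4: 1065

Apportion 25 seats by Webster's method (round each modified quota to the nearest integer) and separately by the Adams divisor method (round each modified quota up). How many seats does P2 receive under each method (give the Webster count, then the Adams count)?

Webster: P7 4, P6 1, P5 4, P3 2, P2 8, P4 6.
Adams: P7 5, P6 1, P5 4, P3 2, P2 7, P4 6.
P2 gets 8 under Webster and 7 under Adams.

8 and 7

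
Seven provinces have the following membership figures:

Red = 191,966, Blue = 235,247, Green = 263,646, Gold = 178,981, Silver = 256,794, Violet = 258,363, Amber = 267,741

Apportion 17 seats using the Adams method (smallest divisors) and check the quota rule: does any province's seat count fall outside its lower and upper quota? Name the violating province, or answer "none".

Standard quotas: Red 1.975, Blue 2.420, Green 2.712, Gold 1.841, Silver 2.641, Violet 2.658, Amber 2.754.
Adams allocation: Red 2, Blue 2, Green 3, Gold 2, Silver 2, Violet 3, Amber 3.
Every allocation lies between the lower and upper quota.

none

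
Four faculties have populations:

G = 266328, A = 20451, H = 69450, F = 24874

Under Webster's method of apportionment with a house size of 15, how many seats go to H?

3

Standard divisor 381103/15 ≈ 25406.867; standard quotas: G 10.483, A 0.805, H 2.734, F 0.979.
Rounding to the nearest integer gives G 10, A 1, H 3, F 1 — total 15, matching the house size, so no adjustment is needed.
H receives 3.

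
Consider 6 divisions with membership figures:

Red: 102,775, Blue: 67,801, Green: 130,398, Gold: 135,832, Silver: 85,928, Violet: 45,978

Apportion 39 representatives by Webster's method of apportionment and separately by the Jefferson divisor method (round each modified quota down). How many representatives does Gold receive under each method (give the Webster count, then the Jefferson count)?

Webster: Red 7, Blue 5, Green 9, Gold 9, Silver 6, Violet 3.
Jefferson: Red 7, Blue 4, Green 9, Gold 10, Silver 6, Violet 3.
Gold gets 9 under Webster and 10 under Jefferson.

9 and 10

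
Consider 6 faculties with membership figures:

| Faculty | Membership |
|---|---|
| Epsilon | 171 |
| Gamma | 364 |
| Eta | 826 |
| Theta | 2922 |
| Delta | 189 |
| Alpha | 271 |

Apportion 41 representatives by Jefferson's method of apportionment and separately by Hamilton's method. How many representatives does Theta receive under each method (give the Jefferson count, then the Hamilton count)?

27 and 25

Jefferson: Epsilon 1, Gamma 3, Eta 7, Theta 27, Delta 1, Alpha 2.
Hamilton: Epsilon 2, Gamma 3, Eta 7, Theta 25, Delta 2, Alpha 2.
Theta gets 27 under Jefferson and 25 under Hamilton.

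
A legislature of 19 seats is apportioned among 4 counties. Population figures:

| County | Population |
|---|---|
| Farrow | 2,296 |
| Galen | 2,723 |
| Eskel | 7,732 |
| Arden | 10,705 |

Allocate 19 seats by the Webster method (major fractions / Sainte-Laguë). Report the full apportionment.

Standard divisor 23456/19 ≈ 1234.526; standard quotas: Farrow 1.860, Galen 2.206, Eskel 6.263, Arden 8.671.
Rounding to the nearest integer gives Farrow 2, Galen 2, Eskel 6, Arden 9 — total 19, matching the house size, so no adjustment is needed.

Farrow 2; Galen 2; Eskel 6; Arden 9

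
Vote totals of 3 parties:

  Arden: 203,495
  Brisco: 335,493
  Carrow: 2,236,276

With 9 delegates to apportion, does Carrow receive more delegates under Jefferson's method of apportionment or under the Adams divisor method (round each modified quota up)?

Jefferson: Arden 0, Brisco 1, Carrow 8.
Adams: Arden 1, Brisco 1, Carrow 7.
Carrow gets 8 under Jefferson and 7 under Adams.

Jefferson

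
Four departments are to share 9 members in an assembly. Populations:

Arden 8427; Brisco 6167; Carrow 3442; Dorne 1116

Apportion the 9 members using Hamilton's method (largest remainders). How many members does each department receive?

Total 19152; standard divisor 19152/9 = 2128.
Standard quotas: Arden 3.9601, Brisco 2.8980, Carrow 1.6175, Dorne 0.5244.
Lower quotas: Arden 3, Brisco 2, Carrow 1, Dorne 0 (sum 6, leaving 3 seats).
Remainders in descending order: Arden 0.9601, Brisco 0.8980, Carrow 0.6175, Dorne 0.5244.
The surplus seats go to Arden, Brisco, Carrow.

Arden 4, Brisco 3, Carrow 2, Dorne 0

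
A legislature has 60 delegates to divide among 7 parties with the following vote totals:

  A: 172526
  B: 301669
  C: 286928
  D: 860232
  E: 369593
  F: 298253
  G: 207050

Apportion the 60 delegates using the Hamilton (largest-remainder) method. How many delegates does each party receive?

A=4; B=7; C=7; D=21; E=9; F=7; G=5

Total 2496251; standard divisor 2496251/60 ≈ 41604.183.
Standard quotas: A 4.1468, B 7.2509, C 6.8966, D 20.6766, E 8.8836, F 7.1688, G 4.9767.
Lower quotas: A 4, B 7, C 6, D 20, E 8, F 7, G 4 (sum 56, leaving 4 seats).
Remainders in descending order: G 0.9767, C 0.8966, E 0.8836, D 0.6766, B 0.2509, F 0.1688, A 0.1468.
The surplus seats go to G, C, E, D.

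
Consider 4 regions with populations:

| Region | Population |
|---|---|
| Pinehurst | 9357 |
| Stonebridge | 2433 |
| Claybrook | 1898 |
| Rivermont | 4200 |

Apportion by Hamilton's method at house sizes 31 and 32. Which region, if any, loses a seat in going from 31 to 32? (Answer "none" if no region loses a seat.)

Claybrook

At 31 seats: Pinehurst 16, Stonebridge 4, Claybrook 4, Rivermont 7.
At 32 seats: Pinehurst 17, Stonebridge 4, Claybrook 3, Rivermont 8.
Claybrook drops from 4 to 3.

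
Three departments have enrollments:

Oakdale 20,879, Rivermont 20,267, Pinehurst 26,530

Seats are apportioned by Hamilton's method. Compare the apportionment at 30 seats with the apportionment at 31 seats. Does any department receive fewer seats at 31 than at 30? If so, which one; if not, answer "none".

At 30 seats: Oakdale 9, Rivermont 9, Pinehurst 12.
At 31 seats: Oakdale 10, Rivermont 9, Pinehurst 12.
No department's allocation decreased.

none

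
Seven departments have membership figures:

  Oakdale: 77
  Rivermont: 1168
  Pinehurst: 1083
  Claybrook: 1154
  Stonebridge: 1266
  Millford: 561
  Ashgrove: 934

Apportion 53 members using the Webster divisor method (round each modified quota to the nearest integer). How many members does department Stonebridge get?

Standard divisor 6243/53 ≈ 117.792; standard quotas: Oakdale 0.654, Rivermont 9.916, Pinehurst 9.194, Claybrook 9.797, Stonebridge 10.748, Millford 4.763, Ashgrove 7.929.
Rounding to the nearest integer gives 1, 10, 9, 10, 11, 5, 8 = 54 seats, so the divisor must be adjusted.
With modified divisor 121: modified quotas Oakdale 0.636, Rivermont 9.653, Pinehurst 8.950, Claybrook 9.537, Stonebridge 10.463, Millford 4.636, Ashgrove 7.719.
Rounding to the nearest integer: Oakdale 1, Rivermont 10, Pinehurst 9, Claybrook 10, Stonebridge 10, Millford 5, Ashgrove 8 (total 53).
Stonebridge receives 10.

10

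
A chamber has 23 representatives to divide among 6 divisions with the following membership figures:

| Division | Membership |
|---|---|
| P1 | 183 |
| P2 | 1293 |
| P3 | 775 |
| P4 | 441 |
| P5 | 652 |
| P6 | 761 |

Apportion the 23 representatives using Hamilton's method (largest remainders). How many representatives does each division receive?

The standard divisor is 4105/23 ≈ 178.478.
Standard quotas: P1 1.025, P2 7.245, P3 4.342, P4 2.471, P5 3.653, P6 4.264.
Lower quotas: P1 1, P2 7, P3 4, P4 2, P5 3, P6 4 (sum 21, leaving 2 seats).
Remainders in descending order: P5 0.653, P4 0.471, P3 0.342, P6 0.264, P2 0.245, P1 0.025.
Largest remainders: P5, P4 receive the extra seats.

P1=1, P2=7, P3=4, P4=3, P5=4, P6=4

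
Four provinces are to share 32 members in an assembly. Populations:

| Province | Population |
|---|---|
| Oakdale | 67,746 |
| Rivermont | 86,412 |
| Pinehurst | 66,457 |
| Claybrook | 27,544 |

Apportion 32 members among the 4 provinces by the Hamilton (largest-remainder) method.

The standard divisor is 248159/32 ≈ 7754.969.
Standard quotas: Oakdale 8.7358, Rivermont 11.1428, Pinehurst 8.5696, Claybrook 3.5518.
Lower quotas: Oakdale 8, Rivermont 11, Pinehurst 8, Claybrook 3 (sum 30, leaving 2 seats).
Remainders in descending order: Oakdale 0.7358, Pinehurst 0.5696, Claybrook 0.5518, Rivermont 0.1428.
Largest remainders: Oakdale, Pinehurst receive the extra seats.

Oakdale 9, Rivermont 11, Pinehurst 9, Claybrook 3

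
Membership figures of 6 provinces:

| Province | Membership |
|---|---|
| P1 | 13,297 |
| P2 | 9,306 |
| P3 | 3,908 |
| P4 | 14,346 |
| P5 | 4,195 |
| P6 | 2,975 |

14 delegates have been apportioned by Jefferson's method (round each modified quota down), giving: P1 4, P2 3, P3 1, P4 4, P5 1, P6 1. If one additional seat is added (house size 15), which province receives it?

Priority for the next seat is population ÷ (current seats + 1).
Priorities: P1 2659.400, P2 2326.500, P3 1954.000, P4 2869.200, P5 2097.500, P6 1487.500.
Highest priority: P4.

P4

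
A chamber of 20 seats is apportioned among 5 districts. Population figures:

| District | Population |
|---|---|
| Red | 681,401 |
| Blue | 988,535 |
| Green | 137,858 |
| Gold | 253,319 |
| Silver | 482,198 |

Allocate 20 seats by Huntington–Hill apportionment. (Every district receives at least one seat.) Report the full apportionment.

Red 5; Blue 8; Green 1; Gold 2; Silver 4

With divisor 128252: modified quotas Red 5.313, Blue 7.708, Green 1.075, Gold 1.975, Silver 3.760.
Geometric-mean thresholds: Red √(5·6)=5.477, Blue √(7·8)=7.483, Green √(1·2)=1.414, Gold √(1·2)=1.414, Silver √(3·4)=3.464.
Each quota rounded against its threshold gives Red 5, Blue 8, Green 1, Gold 2, Silver 4 (total 20).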